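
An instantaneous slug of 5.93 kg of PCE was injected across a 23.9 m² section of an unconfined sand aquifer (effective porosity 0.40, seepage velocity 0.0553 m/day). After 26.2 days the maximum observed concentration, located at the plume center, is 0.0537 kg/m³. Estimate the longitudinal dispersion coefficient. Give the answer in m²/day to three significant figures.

0.405 m²/day

At the plume center C_max = M/(n_e·A·√(4πDt)), so D = M²/(4πt·(n_e·A·C_max)²).
n_e·A·C_max = 0.40 × 23.9 × 0.0537 = 0.5134 kg/m.
D = 5.93²/(4π × 26.2 × 0.5134²) = 0.405 m²/day.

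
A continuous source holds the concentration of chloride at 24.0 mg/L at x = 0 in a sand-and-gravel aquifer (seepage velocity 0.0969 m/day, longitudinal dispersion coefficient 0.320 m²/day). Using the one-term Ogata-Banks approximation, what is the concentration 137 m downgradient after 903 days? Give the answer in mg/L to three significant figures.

For a continuous step input, C/C₀ ≈ ½·erfc((x−vt)/(2√(Dt))).
vt = 0.0969 × 903 = 87.5007 m and 2√(Dt) = 2√(0.320 × 903) = 34.00 m.
Argument (x−vt)/(2√(Dt)) = (137 − 87.5007)/34.00 = 1.456; ½·erfc(1.456) = 0.01974.
C = 24.0 × 0.01974 = 0.474 mg/L.

0.474 mg/L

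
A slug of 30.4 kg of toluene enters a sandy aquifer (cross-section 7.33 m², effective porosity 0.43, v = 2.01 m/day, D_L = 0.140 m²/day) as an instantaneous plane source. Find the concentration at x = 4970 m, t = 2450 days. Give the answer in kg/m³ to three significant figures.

For an instantaneous plane source, C(x,t) = M/(n_e·A·√(4πDt)) · exp(−(x−vt)²/(4Dt)), with n_e·A the pore (flow) area.
Plume center vt = 2.01 × 2450 = 4924.5 m, so the well at 4970 m is 45.5 m downgradient of the peak.
√(4πDt) = 65.65 m, giving peak height M/(n_e·A·√(4πDt)) = 30.4/(0.43 × 7.33 × 65.65) = 0.1469 kg/m³.
(x−vt)²/(4Dt) = (45.5)²/(4 × 0.140 × 2450) = 1.509; exp(−1.509) = 0.2211.
C = 0.1469 × 0.2211 = 0.0325 kg/m³.

0.0325 kg/m³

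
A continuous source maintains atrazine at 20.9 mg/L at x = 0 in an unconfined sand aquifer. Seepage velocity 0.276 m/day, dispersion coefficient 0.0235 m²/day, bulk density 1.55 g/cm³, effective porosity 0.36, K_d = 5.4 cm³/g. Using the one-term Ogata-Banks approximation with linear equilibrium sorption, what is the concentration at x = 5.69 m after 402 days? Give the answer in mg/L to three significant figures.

Retardation factor R = 1 + ρ_b·K_d/n = 1 + 1.55 × 5.4/0.36 = 24.25.
Sorption retards both mechanisms: v_R = v/R = 0.01138 m/day, D_R = D/R = 0.0009691 m²/day.
v_R·t = 0.01138 × 402 = 4.57476 m; 2√(D_R t) = 1.248 m; argument = (5.69 − 4.57476)/1.248 = 0.8936.
C = C₀ × ½·erfc(0.8936) = 20.9 × 0.1032 = 2.16 mg/L.

2.16 mg/L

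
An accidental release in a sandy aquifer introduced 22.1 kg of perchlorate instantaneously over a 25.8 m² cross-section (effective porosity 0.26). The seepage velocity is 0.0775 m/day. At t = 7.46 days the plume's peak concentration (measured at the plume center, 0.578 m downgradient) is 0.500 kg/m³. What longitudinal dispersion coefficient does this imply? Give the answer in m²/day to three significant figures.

At the plume center C_max = M/(n_e·A·√(4πDt)), so D = M²/(4πt·(n_e·A·C_max)²).
n_e·A·C_max = 0.26 × 25.8 × 0.500 = 3.354 kg/m.
D = 22.1²/(4π × 7.46 × 3.354²) = 0.463 m²/day.

0.463 m²/day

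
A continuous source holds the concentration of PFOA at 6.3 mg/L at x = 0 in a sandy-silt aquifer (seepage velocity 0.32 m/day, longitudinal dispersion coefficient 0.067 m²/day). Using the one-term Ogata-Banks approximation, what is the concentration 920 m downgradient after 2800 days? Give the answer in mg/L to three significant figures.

For a continuous step input, C/C₀ ≈ ½·erfc((x−vt)/(2√(Dt))).
vt = 0.32 × 2800 = 896 m and 2√(Dt) = 2√(0.067 × 2800) = 27.39 m.
Argument (x−vt)/(2√(Dt)) = (920 − 896)/27.39 = 0.8762; ½·erfc(0.8762) = 0.1076.
C = 6.3 × 0.1076 = 0.678 mg/L.

0.678 mg/L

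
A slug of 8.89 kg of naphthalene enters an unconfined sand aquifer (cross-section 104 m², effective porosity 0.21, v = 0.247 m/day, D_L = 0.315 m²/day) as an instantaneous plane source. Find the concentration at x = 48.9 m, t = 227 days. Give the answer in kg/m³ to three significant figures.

0.0113 kg/m³

For an instantaneous plane source, C(x,t) = M/(n_e·A·√(4πDt)) · exp(−(x−vt)²/(4Dt)), with n_e·A the pore (flow) area.
Plume center vt = 0.247 × 227 = 56.069 m, so the well at 48.9 m is 7.169 m upgradient of the peak.
√(4πDt) = 29.98 m, giving peak height M/(n_e·A·√(4πDt)) = 8.89/(0.21 × 104 × 29.98) = 0.01358 kg/m³.
(x−vt)²/(4Dt) = (-7.169)²/(4 × 0.315 × 227) = 0.1797; exp(−0.1797) = 0.8355.
C = 0.01358 × 0.8355 = 0.0113 kg/m³.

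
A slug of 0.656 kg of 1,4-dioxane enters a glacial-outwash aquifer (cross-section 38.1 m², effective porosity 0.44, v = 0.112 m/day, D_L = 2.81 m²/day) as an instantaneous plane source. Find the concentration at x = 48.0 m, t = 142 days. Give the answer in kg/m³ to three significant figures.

0.000290 kg/m³

For an instantaneous plane source, C(x,t) = M/(n_e·A·√(4πDt)) · exp(−(x−vt)²/(4Dt)), with n_e·A the pore (flow) area.
Plume center vt = 0.112 × 142 = 15.904 m, so the well at 48.0 m is 32.096 m downgradient of the peak.
√(4πDt) = 70.81 m, giving peak height M/(n_e·A·√(4πDt)) = 0.656/(0.44 × 38.1 × 70.81) = 0.0005526 kg/m³.
(x−vt)²/(4Dt) = (32.096)²/(4 × 2.81 × 142) = 0.6454; exp(−0.6454) = 0.5245.
C = 0.0005526 × 0.5245 = 0.000290 kg/m³.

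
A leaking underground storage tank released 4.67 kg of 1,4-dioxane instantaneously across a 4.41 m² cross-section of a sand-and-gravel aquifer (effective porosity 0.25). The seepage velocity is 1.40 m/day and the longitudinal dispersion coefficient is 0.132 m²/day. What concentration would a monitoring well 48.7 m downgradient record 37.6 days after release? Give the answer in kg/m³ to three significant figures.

0.245 kg/m³

For an instantaneous plane source, C(x,t) = M/(n_e·A·√(4πDt)) · exp(−(x−vt)²/(4Dt)), with n_e·A the pore (flow) area.
Plume center vt = 1.40 × 37.6 = 52.64 m, so the well at 48.7 m is 3.94 m upgradient of the peak.
√(4πDt) = 7.897 m, giving peak height M/(n_e·A·√(4πDt)) = 4.67/(0.25 × 4.41 × 7.897) = 0.5364 kg/m³.
(x−vt)²/(4Dt) = (-3.94)²/(4 × 0.132 × 37.6) = 0.7819; exp(−0.7819) = 0.4575.
C = 0.5364 × 0.4575 = 0.245 kg/m³.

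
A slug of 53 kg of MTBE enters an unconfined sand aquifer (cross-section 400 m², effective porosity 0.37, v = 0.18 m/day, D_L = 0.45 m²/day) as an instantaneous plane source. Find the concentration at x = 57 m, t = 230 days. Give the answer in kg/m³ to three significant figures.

For an instantaneous plane source, C(x,t) = M/(n_e·A·√(4πDt)) · exp(−(x−vt)²/(4Dt)), with n_e·A the pore (flow) area.
Plume center vt = 0.18 × 230 = 41.4 m, so the well at 57 m is 15.6 m downgradient of the peak.
√(4πDt) = 36.06 m, giving peak height M/(n_e·A·√(4πDt)) = 53/(0.37 × 400 × 36.06) = 0.009931 kg/m³.
(x−vt)²/(4Dt) = (15.6)²/(4 × 0.45 × 230) = 0.5878; exp(−0.5878) = 0.5555.
C = 0.009931 × 0.5555 = 0.00552 kg/m³.

0.00552 kg/m³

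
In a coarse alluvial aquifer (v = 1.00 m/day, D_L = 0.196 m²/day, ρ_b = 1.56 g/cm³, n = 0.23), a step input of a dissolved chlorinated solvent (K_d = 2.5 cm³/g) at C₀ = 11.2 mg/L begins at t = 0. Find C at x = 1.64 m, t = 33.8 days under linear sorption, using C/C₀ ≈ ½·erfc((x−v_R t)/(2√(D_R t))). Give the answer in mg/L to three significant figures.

Retardation factor R = 1 + ρ_b·K_d/n = 1 + 1.56 × 2.5/0.23 = 17.96.
Sorption retards both mechanisms: v_R = v/R = 0.05568 m/day, D_R = D/R = 0.01091 m²/day.
v_R·t = 0.05568 × 33.8 = 1.881984 m; 2√(D_R t) = 1.215 m; argument = (1.64 − 1.881984)/1.215 = -0.1992.
C = C₀ × ½·erfc(-0.1992) = 11.2 × 0.6109 = 6.84 mg/L.

6.84 mg/L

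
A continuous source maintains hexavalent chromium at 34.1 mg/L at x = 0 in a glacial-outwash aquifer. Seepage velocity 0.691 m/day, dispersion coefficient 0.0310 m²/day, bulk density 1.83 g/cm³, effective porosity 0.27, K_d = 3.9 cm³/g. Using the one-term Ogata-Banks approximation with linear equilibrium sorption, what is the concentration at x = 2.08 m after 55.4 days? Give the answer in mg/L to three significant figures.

Retardation factor R = 1 + ρ_b·K_d/n = 1 + 1.83 × 3.9/0.27 = 27.43.
Sorption retards both mechanisms: v_R = v/R = 0.02519 m/day, D_R = D/R = 0.001130 m²/day.
v_R·t = 0.02519 × 55.4 = 1.395526 m; 2√(D_R t) = 0.5004 m; argument = (2.08 − 1.395526)/0.5004 = 1.368.
C = C₀ × ½·erfc(1.368) = 34.1 × 0.02652 = 0.904 mg/L.

0.904 mg/L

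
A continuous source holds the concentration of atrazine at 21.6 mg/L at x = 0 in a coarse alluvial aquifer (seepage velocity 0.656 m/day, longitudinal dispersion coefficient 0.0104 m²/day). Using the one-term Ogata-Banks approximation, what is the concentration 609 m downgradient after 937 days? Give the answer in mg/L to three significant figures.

19.5 mg/L

For a continuous step input, C/C₀ ≈ ½·erfc((x−vt)/(2√(Dt))).
vt = 0.656 × 937 = 614.672 m and 2√(Dt) = 2√(0.0104 × 937) = 6.243 m.
Argument (x−vt)/(2√(Dt)) = (609 − 614.672)/6.243 = -0.9085; ½·erfc(-0.9085) = 0.9006.
C = 21.6 × 0.9006 = 19.5 mg/L.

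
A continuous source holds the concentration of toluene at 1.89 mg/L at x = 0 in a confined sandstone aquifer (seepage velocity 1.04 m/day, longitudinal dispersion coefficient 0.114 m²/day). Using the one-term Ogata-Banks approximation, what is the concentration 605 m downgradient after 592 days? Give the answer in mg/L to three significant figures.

1.55 mg/L

For a continuous step input, C/C₀ ≈ ½·erfc((x−vt)/(2√(Dt))).
vt = 1.04 × 592 = 615.68 m and 2√(Dt) = 2√(0.114 × 592) = 16.43 m.
Argument (x−vt)/(2√(Dt)) = (605 − 615.68)/16.43 = -0.6500; ½·erfc(-0.6500) = 0.8210.
C = 1.89 × 0.8210 = 1.55 mg/L.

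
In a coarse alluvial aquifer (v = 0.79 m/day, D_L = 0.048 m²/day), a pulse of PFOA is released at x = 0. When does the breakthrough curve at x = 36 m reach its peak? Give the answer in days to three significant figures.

For the 1D instantaneous-source solution, setting ∂C/∂t = 0 at fixed x gives v²t² + 2Dt − x² = 0, so t = (√(D² + v²x²) − D)/v².
√(D² + v²x²) = √(0.048² + 0.79² × 36²) = 28.44; v² = 0.6241.
t = (28.44 − 0.048)/0.6241 = 45.5 days (vs. the pure-advection estimate x/v = 45.6 d).

45.5 days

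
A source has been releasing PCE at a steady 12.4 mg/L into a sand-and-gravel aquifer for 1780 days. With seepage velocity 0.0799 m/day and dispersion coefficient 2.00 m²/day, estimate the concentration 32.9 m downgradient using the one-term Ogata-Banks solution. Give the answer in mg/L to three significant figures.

For a continuous step input, C/C₀ ≈ ½·erfc((x−vt)/(2√(Dt))).
vt = 0.0799 × 1780 = 142.222 m and 2√(Dt) = 2√(2.00 × 1780) = 119.3 m.
Argument (x−vt)/(2√(Dt)) = (32.9 − 142.222)/119.3 = -0.9164; ½·erfc(-0.9164) = 0.9025.
C = 12.4 × 0.9025 = 11.2 mg/L.

11.2 mg/L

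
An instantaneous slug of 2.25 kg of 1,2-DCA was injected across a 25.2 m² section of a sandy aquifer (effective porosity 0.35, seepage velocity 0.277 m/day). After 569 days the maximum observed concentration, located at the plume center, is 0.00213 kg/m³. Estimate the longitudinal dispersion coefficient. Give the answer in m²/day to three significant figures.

At the plume center C_max = M/(n_e·A·√(4πDt)), so D = M²/(4πt·(n_e·A·C_max)²).
n_e·A·C_max = 0.35 × 25.2 × 0.00213 = 0.01879 kg/m.
D = 2.25²/(4π × 569 × 0.01879²) = 2.01 m²/day.

2.01 m²/day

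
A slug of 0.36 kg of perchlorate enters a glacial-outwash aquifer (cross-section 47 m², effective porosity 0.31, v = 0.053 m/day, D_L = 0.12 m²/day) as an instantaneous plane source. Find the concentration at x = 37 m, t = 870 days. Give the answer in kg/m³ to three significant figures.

0.000559 kg/m³

For an instantaneous plane source, C(x,t) = M/(n_e·A·√(4πDt)) · exp(−(x−vt)²/(4Dt)), with n_e·A the pore (flow) area.
Plume center vt = 0.053 × 870 = 46.11 m, so the well at 37 m is 9.11 m upgradient of the peak.
√(4πDt) = 36.22 m, giving peak height M/(n_e·A·√(4πDt)) = 0.36/(0.31 × 47 × 36.22) = 0.0006822 kg/m³.
(x−vt)²/(4Dt) = (-9.11)²/(4 × 0.12 × 870) = 0.1987; exp(−0.1987) = 0.8198.
C = 0.0006822 × 0.8198 = 0.000559 kg/m³.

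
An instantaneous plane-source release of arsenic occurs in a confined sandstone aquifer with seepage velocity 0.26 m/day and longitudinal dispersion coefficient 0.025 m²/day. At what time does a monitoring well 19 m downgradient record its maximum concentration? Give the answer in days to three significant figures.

For the 1D instantaneous-source solution, setting ∂C/∂t = 0 at fixed x gives v²t² + 2Dt − x² = 0, so t = (√(D² + v²x²) − D)/v².
√(D² + v²x²) = √(0.025² + 0.26² × 19²) = 4.940; v² = 0.0676.
t = (4.940 − 0.025)/0.0676 = 72.7 days (vs. the pure-advection estimate x/v = 73.1 d).

72.7 days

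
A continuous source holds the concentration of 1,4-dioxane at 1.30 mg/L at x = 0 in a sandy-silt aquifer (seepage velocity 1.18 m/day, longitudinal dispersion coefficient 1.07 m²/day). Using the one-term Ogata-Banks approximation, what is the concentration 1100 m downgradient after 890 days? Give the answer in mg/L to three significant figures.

For a continuous step input, C/C₀ ≈ ½·erfc((x−vt)/(2√(Dt))).
vt = 1.18 × 890 = 1050.2 m and 2√(Dt) = 2√(1.07 × 890) = 61.72 m.
Argument (x−vt)/(2√(Dt)) = (1100 − 1050.2)/61.72 = 0.8069; ½·erfc(0.8069) = 0.1269.
C = 1.30 × 0.1269 = 0.165 mg/L.

0.165 mg/L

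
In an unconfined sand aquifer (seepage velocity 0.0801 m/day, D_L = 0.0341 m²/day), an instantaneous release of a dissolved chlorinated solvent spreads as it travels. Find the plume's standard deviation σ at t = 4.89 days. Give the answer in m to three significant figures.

0.577 m

Dispersive spreading gives a Gaussian with σ² = 2Dt; advection only shifts the center.
σ = √(2 × 0.0341 × 4.89) = 0.577 m.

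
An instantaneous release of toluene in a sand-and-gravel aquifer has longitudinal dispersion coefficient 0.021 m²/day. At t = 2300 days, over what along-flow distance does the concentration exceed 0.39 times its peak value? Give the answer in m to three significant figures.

The plume is Gaussian with σ = √(2Dt) = √(2 × 0.021 × 2300) = 9.829 m.
C/C_peak = exp(−Δx²/(2σ²)) = 0.39 ⇒ Δx = σ·√(−2 ln 0.39) = 9.829 × 1.372 = 13.49 m.
Width = 2Δx = 27.0 m.

27.0 m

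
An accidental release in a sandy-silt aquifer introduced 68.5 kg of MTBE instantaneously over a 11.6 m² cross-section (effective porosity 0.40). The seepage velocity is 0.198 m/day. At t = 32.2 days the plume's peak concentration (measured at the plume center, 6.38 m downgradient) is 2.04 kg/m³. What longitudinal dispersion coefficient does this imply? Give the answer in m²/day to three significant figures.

0.129 m²/day

At the plume center C_max = M/(n_e·A·√(4πDt)), so D = M²/(4πt·(n_e·A·C_max)²).
n_e·A·C_max = 0.40 × 11.6 × 2.04 = 9.466 kg/m.
D = 68.5²/(4π × 32.2 × 9.466²) = 0.129 m²/day.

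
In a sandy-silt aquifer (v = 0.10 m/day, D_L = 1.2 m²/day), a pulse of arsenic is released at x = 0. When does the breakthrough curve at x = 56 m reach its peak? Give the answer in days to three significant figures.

453 days

For the 1D instantaneous-source solution, setting ∂C/∂t = 0 at fixed x gives v²t² + 2Dt − x² = 0, so t = (√(D² + v²x²) − D)/v².
√(D² + v²x²) = √(1.2² + 0.10² × 56²) = 5.727; v² = 0.01.
t = (5.727 − 1.2)/0.01 = 453 days (vs. the pure-advection estimate x/v = 560 d).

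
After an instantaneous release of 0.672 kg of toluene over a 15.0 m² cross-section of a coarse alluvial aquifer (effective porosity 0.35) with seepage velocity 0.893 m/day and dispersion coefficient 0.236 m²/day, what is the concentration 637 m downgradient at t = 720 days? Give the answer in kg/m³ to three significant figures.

For an instantaneous plane source, C(x,t) = M/(n_e·A·√(4πDt)) · exp(−(x−vt)²/(4Dt)), with n_e·A the pore (flow) area.
Plume center vt = 0.893 × 720 = 642.96 m, so the well at 637 m is 5.96 m upgradient of the peak.
√(4πDt) = 46.21 m, giving peak height M/(n_e·A·√(4πDt)) = 0.672/(0.35 × 15.0 × 46.21) = 0.002770 kg/m³.
(x−vt)²/(4Dt) = (-5.96)²/(4 × 0.236 × 720) = 0.05226; exp(−0.05226) = 0.9491.
C = 0.002770 × 0.9491 = 0.00263 kg/m³.

0.00263 kg/m³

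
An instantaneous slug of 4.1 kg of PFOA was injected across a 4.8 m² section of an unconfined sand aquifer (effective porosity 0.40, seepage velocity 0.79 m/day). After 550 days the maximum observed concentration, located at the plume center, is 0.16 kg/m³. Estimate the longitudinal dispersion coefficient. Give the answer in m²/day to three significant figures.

0.0258 m²/day

At the plume center C_max = M/(n_e·A·√(4πDt)), so D = M²/(4πt·(n_e·A·C_max)²).
n_e·A·C_max = 0.40 × 4.8 × 0.16 = 0.3072 kg/m.
D = 4.1²/(4π × 550 × 0.3072²) = 0.0258 m²/day.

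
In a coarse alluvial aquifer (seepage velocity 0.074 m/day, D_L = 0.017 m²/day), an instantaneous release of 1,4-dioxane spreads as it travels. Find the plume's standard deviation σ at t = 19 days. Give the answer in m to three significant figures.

Dispersive spreading gives a Gaussian with σ² = 2Dt; advection only shifts the center.
σ = √(2 × 0.017 × 19) = 0.804 m.

0.804 m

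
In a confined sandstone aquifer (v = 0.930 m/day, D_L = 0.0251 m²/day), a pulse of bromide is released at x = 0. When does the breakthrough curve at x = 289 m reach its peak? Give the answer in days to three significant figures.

311 days

For the 1D instantaneous-source solution, setting ∂C/∂t = 0 at fixed x gives v²t² + 2Dt − x² = 0, so t = (√(D² + v²x²) − D)/v².
√(D² + v²x²) = √(0.0251² + 0.930² × 289²) = 268.8; v² = 0.8649.
t = (268.8 − 0.0251)/0.8649 = 311 days (vs. the pure-advection estimate x/v = 311 d).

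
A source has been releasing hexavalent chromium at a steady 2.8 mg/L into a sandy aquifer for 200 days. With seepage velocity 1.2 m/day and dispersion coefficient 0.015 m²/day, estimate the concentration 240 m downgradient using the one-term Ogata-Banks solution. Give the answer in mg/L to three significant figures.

1.40 mg/L

For a continuous step input, C/C₀ ≈ ½·erfc((x−vt)/(2√(Dt))).
vt = 1.2 × 200 = 240 m and 2√(Dt) = 2√(0.015 × 200) = 3.464 m.
Argument (x−vt)/(2√(Dt)) = (240 − 240)/3.464 = 0; ½·erfc(0) = 0.5000.
C = 2.8 × 0.5000 = 1.40 mg/L.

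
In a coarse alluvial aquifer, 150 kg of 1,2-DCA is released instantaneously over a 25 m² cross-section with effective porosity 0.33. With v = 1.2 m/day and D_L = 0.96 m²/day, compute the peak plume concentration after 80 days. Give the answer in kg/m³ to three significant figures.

The peak of an instantaneous 1D plume sits at x = vt; there the Gaussian factor is 1 and C_max = M/(n_e·A·√(4πDt)), where n_e·A is the pore area the mass is dissolved in.
√(4πDt) = √(4π × 0.96 × 80) = 31.07 m, so C_max = 150/(0.33 × 25 × 31.07) = 0.585 kg/m³.

0.585 kg/m³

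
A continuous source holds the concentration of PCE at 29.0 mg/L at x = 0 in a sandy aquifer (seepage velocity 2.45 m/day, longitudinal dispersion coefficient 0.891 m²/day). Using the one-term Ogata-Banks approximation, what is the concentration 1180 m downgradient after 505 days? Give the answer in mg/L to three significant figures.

For a continuous step input, C/C₀ ≈ ½·erfc((x−vt)/(2√(Dt))).
vt = 2.45 × 505 = 1237.25 m and 2√(Dt) = 2√(0.891 × 505) = 42.42 m.
Argument (x−vt)/(2√(Dt)) = (1180 − 1237.25)/42.42 = -1.350; ½·erfc(-1.350) = 0.9719.
C = 29.0 × 0.9719 = 28.2 mg/L.

28.2 mg/L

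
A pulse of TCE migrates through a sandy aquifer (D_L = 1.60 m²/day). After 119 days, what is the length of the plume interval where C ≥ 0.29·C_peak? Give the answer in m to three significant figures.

The plume is Gaussian with σ = √(2Dt) = √(2 × 1.60 × 119) = 19.51 m.
C/C_peak = exp(−Δx²/(2σ²)) = 0.29 ⇒ Δx = σ·√(−2 ln 0.29) = 19.51 × 1.573 = 30.69 m.
Width = 2Δx = 61.4 m.

61.4 m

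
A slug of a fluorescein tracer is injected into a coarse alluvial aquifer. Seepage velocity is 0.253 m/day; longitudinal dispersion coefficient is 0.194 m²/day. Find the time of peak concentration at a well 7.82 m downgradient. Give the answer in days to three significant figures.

For the 1D instantaneous-source solution, setting ∂C/∂t = 0 at fixed x gives v²t² + 2Dt − x² = 0, so t = (√(D² + v²x²) − D)/v².
√(D² + v²x²) = √(0.194² + 0.253² × 7.82²) = 1.988; v² = 0.064009.
t = (1.988 − 0.194)/0.064009 = 28.0 days (vs. the pure-advection estimate x/v = 30.9 d).

28.0 days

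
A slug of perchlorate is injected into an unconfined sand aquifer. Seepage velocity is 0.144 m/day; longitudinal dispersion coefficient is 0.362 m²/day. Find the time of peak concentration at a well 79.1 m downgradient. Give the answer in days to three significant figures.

For the 1D instantaneous-source solution, setting ∂C/∂t = 0 at fixed x gives v²t² + 2Dt − x² = 0, so t = (√(D² + v²x²) − D)/v².
√(D² + v²x²) = √(0.362² + 0.144² × 79.1²) = 11.40; v² = 0.020736.
t = (11.40 − 0.362)/0.020736 = 532 days (vs. the pure-advection estimate x/v = 549 d).

532 days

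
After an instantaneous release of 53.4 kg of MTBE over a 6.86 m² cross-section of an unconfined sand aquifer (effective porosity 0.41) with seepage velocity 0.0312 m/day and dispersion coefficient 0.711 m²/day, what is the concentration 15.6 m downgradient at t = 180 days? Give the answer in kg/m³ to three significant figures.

For an instantaneous plane source, C(x,t) = M/(n_e·A·√(4πDt)) · exp(−(x−vt)²/(4Dt)), with n_e·A the pore (flow) area.
Plume center vt = 0.0312 × 180 = 5.616 m, so the well at 15.6 m is 9.984 m downgradient of the peak.
√(4πDt) = 40.10 m, giving peak height M/(n_e·A·√(4πDt)) = 53.4/(0.41 × 6.86 × 40.10) = 0.4735 kg/m³.
(x−vt)²/(4Dt) = (9.984)²/(4 × 0.711 × 180) = 0.1947; exp(−0.1947) = 0.8231.
C = 0.4735 × 0.8231 = 0.390 kg/m³.

0.390 kg/m³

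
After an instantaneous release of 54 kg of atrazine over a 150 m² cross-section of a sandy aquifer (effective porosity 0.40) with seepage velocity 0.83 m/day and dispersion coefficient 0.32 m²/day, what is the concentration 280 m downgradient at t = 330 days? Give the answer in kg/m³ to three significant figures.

For an instantaneous plane source, C(x,t) = M/(n_e·A·√(4πDt)) · exp(−(x−vt)²/(4Dt)), with n_e·A the pore (flow) area.
Plume center vt = 0.83 × 330 = 273.9 m, so the well at 280 m is 6.1 m downgradient of the peak.
√(4πDt) = 36.43 m, giving peak height M/(n_e·A·√(4πDt)) = 54/(0.40 × 150 × 36.43) = 0.02470 kg/m³.
(x−vt)²/(4Dt) = (6.1)²/(4 × 0.32 × 330) = 0.08809; exp(−0.08809) = 0.9157.
C = 0.02470 × 0.9157 = 0.0226 kg/m³.

0.0226 kg/m³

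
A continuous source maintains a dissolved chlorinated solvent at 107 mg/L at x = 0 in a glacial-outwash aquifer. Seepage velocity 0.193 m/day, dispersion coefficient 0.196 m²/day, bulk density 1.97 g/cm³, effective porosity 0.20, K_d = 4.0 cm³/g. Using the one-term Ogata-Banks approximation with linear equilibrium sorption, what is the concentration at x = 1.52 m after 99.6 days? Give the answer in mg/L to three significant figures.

15.4 mg/L

Retardation factor R = 1 + ρ_b·K_d/n = 1 + 1.97 × 4.0/0.20 = 40.40.
Sorption retards both mechanisms: v_R = v/R = 0.004777 m/day, D_R = D/R = 0.004851 m²/day.
v_R·t = 0.004777 × 99.6 = 0.4757892 m; 2√(D_R t) = 1.390 m; argument = (1.52 − 0.4757892)/1.390 = 0.7512.
C = C₀ × ½·erfc(0.7512) = 107 × 0.1440 = 15.4 mg/L.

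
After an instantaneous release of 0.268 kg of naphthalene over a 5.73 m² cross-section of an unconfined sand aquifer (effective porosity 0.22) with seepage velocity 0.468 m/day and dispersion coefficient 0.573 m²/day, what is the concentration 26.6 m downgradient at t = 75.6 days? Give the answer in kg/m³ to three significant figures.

0.00584 kg/m³

For an instantaneous plane source, C(x,t) = M/(n_e·A·√(4πDt)) · exp(−(x−vt)²/(4Dt)), with n_e·A the pore (flow) area.
Plume center vt = 0.468 × 75.6 = 35.3808 m, so the well at 26.6 m is 8.7808 m upgradient of the peak.
√(4πDt) = 23.33 m, giving peak height M/(n_e·A·√(4πDt)) = 0.268/(0.22 × 5.73 × 23.33) = 0.009113 kg/m³.
(x−vt)²/(4Dt) = (-8.7808)²/(4 × 0.573 × 75.6) = 0.4450; exp(−0.4450) = 0.6408.
C = 0.009113 × 0.6408 = 0.00584 kg/m³.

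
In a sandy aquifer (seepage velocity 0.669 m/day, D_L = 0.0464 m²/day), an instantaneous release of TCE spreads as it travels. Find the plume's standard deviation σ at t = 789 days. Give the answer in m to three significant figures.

8.56 m

Dispersive spreading gives a Gaussian with σ² = 2Dt; advection only shifts the center.
σ = √(2 × 0.0464 × 789) = 8.56 m.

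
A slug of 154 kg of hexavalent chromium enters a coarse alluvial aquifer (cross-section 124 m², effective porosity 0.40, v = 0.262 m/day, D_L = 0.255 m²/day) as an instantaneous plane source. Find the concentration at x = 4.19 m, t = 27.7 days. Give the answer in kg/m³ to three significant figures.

0.236 kg/m³

For an instantaneous plane source, C(x,t) = M/(n_e·A·√(4πDt)) · exp(−(x−vt)²/(4Dt)), with n_e·A the pore (flow) area.
Plume center vt = 0.262 × 27.7 = 7.2574 m, so the well at 4.19 m is 3.0674 m upgradient of the peak.
√(4πDt) = 9.421 m, giving peak height M/(n_e·A·√(4πDt)) = 154/(0.40 × 124 × 9.421) = 0.3296 kg/m³.
(x−vt)²/(4Dt) = (-3.0674)²/(4 × 0.255 × 27.7) = 0.3330; exp(−0.3330) = 0.7168.
C = 0.3296 × 0.7168 = 0.236 kg/m³.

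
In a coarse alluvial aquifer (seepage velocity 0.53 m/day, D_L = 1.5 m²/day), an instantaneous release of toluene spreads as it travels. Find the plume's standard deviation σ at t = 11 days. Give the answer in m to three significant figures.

Dispersive spreading gives a Gaussian with σ² = 2Dt; advection only shifts the center.
σ = √(2 × 1.5 × 11) = 5.74 m.

5.74 m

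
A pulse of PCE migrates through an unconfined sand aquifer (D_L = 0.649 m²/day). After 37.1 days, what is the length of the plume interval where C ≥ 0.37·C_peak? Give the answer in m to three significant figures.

19.6 m

The plume is Gaussian with σ = √(2Dt) = √(2 × 0.649 × 37.1) = 6.939 m.
C/C_peak = exp(−Δx²/(2σ²)) = 0.37 ⇒ Δx = σ·√(−2 ln 0.37) = 6.939 × 1.410 = 9.784 m.
Width = 2Δx = 19.6 m.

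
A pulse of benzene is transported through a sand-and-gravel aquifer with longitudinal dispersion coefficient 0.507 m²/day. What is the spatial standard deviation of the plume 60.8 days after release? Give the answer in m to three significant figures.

Dispersive spreading gives a Gaussian with σ² = 2Dt; advection only shifts the center.
σ = √(2 × 0.507 × 60.8) = 7.85 m.

7.85 m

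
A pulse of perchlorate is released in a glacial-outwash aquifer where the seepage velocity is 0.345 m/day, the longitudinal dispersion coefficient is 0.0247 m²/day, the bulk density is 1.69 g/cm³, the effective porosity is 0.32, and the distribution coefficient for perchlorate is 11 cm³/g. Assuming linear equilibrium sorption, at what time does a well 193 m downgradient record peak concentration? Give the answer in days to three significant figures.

Retardation factor R = 1 + ρ_b·K_d/n = 1 + 1.69 × 11/0.32 = 59.09.
Sorption retards both mechanisms: v_R = v/R = 0.005839 m/day, D_R = D/R = 0.0004180 m²/day.
Peak time from v_R²t² + 2D_R t − x² = 0: t = (√(D_R² + v_R²x²) − D_R)/v_R².
√(D_R² + v_R²x²) = √(0.0004180² + 0.005839² × 193²) = 1.127; v_R² = 3.409e-05.
t = (1.127 − 0.0004180)/3.409e-05 = 33000 days.

33000 days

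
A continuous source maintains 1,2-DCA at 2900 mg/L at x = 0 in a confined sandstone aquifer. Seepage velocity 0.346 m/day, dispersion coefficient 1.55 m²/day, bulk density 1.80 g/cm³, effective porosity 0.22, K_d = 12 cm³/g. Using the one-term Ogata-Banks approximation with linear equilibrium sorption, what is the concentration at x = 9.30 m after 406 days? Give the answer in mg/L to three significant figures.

39.0 mg/L

Retardation factor R = 1 + ρ_b·K_d/n = 1 + 1.80 × 12/0.22 = 99.18.
Sorption retards both mechanisms: v_R = v/R = 0.003489 m/day, D_R = D/R = 0.01563 m²/day.
v_R·t = 0.003489 × 406 = 1.416534 m; 2√(D_R t) = 5.038 m; argument = (9.30 − 1.416534)/5.038 = 1.565.
C = C₀ × ½·erfc(1.565) = 2900 × 0.01344 = 39.0 mg/L.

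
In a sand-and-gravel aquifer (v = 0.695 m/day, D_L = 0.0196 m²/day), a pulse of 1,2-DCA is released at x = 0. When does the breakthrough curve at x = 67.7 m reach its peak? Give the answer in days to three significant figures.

For the 1D instantaneous-source solution, setting ∂C/∂t = 0 at fixed x gives v²t² + 2Dt − x² = 0, so t = (√(D² + v²x²) − D)/v².
√(D² + v²x²) = √(0.0196² + 0.695² × 67.7²) = 47.05; v² = 0.483025.
t = (47.05 − 0.0196)/0.483025 = 97.4 days (vs. the pure-advection estimate x/v = 97.4 d).

97.4 days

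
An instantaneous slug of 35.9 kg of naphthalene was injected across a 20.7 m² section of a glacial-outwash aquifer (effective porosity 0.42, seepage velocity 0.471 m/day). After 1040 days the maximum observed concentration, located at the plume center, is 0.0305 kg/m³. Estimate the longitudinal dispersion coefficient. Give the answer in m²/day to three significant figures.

At the plume center C_max = M/(n_e·A·√(4πDt)), so D = M²/(4πt·(n_e·A·C_max)²).
n_e·A·C_max = 0.42 × 20.7 × 0.0305 = 0.2652 kg/m.
D = 35.9²/(4π × 1040 × 0.2652²) = 1.40 m²/day.

1.40 m²/day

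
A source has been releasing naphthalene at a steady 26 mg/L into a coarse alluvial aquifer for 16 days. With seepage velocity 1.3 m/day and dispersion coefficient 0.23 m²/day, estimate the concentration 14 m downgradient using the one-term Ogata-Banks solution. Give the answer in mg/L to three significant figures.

For a continuous step input, C/C₀ ≈ ½·erfc((x−vt)/(2√(Dt))).
vt = 1.3 × 16 = 20.8 m and 2√(Dt) = 2√(0.23 × 16) = 3.837 m.
Argument (x−vt)/(2√(Dt)) = (14 − 20.8)/3.837 = -1.772; ½·erfc(-1.772) = 0.9939.
C = 26 × 0.9939 = 25.8 mg/L.

25.8 mg/L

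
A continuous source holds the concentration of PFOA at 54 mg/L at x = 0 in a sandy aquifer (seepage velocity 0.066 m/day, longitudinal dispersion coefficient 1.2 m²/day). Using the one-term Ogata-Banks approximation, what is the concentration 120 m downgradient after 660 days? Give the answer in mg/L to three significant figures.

For a continuous step input, C/C₀ ≈ ½·erfc((x−vt)/(2√(Dt))).
vt = 0.066 × 660 = 43.56 m and 2√(Dt) = 2√(1.2 × 660) = 56.28 m.
Argument (x−vt)/(2√(Dt)) = (120 − 43.56)/56.28 = 1.358; ½·erfc(1.358) = 0.02740.
C = 54 × 0.02740 = 1.48 mg/L.

1.48 mg/L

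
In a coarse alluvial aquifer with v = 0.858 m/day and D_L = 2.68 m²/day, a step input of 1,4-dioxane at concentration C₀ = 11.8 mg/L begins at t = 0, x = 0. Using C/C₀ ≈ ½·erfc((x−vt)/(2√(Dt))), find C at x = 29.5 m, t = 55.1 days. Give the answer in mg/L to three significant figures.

For a continuous step input, C/C₀ ≈ ½·erfc((x−vt)/(2√(Dt))).
vt = 0.858 × 55.1 = 47.2758 m and 2√(Dt) = 2√(2.68 × 55.1) = 24.30 m.
Argument (x−vt)/(2√(Dt)) = (29.5 − 47.2758)/24.30 = -0.7315; ½·erfc(-0.7315) = 0.8495.
C = 11.8 × 0.8495 = 10.0 mg/L.

10.0 mg/L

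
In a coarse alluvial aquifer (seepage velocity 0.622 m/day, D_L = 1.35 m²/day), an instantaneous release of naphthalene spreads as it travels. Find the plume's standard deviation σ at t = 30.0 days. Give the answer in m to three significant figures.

Dispersive spreading gives a Gaussian with σ² = 2Dt; advection only shifts the center.
σ = √(2 × 1.35 × 30.0) = 9.00 m.

9.00 m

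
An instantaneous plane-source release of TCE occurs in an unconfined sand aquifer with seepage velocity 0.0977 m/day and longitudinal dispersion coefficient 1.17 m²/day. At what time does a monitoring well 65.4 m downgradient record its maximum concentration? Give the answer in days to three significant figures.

558 days

For the 1D instantaneous-source solution, setting ∂C/∂t = 0 at fixed x gives v²t² + 2Dt − x² = 0, so t = (√(D² + v²x²) − D)/v².
√(D² + v²x²) = √(1.17² + 0.0977² × 65.4²) = 6.496; v² = 0.00954529.
t = (6.496 − 1.17)/0.00954529 = 558 days (vs. the pure-advection estimate x/v = 669 d).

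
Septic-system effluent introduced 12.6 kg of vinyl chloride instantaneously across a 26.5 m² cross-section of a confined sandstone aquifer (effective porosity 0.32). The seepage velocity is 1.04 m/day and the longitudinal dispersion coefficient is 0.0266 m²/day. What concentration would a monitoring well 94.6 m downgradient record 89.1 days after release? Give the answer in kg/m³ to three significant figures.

For an instantaneous plane source, C(x,t) = M/(n_e·A·√(4πDt)) · exp(−(x−vt)²/(4Dt)), with n_e·A the pore (flow) area.
Plume center vt = 1.04 × 89.1 = 92.664 m, so the well at 94.6 m is 1.936 m downgradient of the peak.
√(4πDt) = 5.457 m, giving peak height M/(n_e·A·√(4πDt)) = 12.6/(0.32 × 26.5 × 5.457) = 0.2723 kg/m³.
(x−vt)²/(4Dt) = (1.936)²/(4 × 0.0266 × 89.1) = 0.3954; exp(−0.3954) = 0.6734.
C = 0.2723 × 0.6734 = 0.183 kg/m³.

0.183 kg/m³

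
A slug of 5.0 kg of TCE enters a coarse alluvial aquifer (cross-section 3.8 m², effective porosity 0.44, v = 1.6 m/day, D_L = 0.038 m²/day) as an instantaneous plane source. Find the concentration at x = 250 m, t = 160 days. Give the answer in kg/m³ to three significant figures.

0.0779 kg/m³

For an instantaneous plane source, C(x,t) = M/(n_e·A·√(4πDt)) · exp(−(x−vt)²/(4Dt)), with n_e·A the pore (flow) area.
Plume center vt = 1.6 × 160 = 256 m, so the well at 250 m is 6 m upgradient of the peak.
√(4πDt) = 8.741 m, giving peak height M/(n_e·A·√(4πDt)) = 5.0/(0.44 × 3.8 × 8.741) = 0.3421 kg/m³.
(x−vt)²/(4Dt) = (-6)²/(4 × 0.038 × 160) = 1.480; exp(−1.480) = 0.2276.
C = 0.3421 × 0.2276 = 0.0779 kg/m³.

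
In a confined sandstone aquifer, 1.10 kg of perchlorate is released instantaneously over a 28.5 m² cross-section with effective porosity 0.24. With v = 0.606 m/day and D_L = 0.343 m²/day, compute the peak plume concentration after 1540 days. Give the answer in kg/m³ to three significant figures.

The peak of an instantaneous 1D plume sits at x = vt; there the Gaussian factor is 1 and C_max = M/(n_e·A·√(4πDt)), where n_e·A is the pore area the mass is dissolved in.
√(4πDt) = √(4π × 0.343 × 1540) = 81.47 m, so C_max = 1.10/(0.24 × 28.5 × 81.47) = 0.00197 kg/m³.

0.00197 kg/m³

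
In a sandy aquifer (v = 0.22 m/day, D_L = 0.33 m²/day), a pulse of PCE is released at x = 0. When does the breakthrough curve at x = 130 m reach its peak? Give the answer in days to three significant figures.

584 days

For the 1D instantaneous-source solution, setting ∂C/∂t = 0 at fixed x gives v²t² + 2Dt − x² = 0, so t = (√(D² + v²x²) − D)/v².
√(D² + v²x²) = √(0.33² + 0.22² × 130²) = 28.60; v² = 0.0484.
t = (28.60 − 0.33)/0.0484 = 584 days (vs. the pure-advection estimate x/v = 591 d).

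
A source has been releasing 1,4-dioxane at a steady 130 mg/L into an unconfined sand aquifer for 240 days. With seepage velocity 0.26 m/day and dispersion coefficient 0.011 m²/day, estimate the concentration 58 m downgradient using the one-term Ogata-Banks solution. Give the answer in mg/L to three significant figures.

126 mg/L

For a continuous step input, C/C₀ ≈ ½·erfc((x−vt)/(2√(Dt))).
vt = 0.26 × 240 = 62.4 m and 2√(Dt) = 2√(0.011 × 240) = 3.250 m.
Argument (x−vt)/(2√(Dt)) = (58 − 62.4)/3.250 = -1.354; ½·erfc(-1.354) = 0.9722.
C = 130 × 0.9722 = 126 mg/L.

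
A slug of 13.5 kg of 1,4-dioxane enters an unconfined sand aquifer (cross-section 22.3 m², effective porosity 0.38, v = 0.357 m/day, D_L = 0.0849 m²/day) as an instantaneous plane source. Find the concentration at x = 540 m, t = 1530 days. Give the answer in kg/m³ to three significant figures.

0.0366 kg/m³

For an instantaneous plane source, C(x,t) = M/(n_e·A·√(4πDt)) · exp(−(x−vt)²/(4Dt)), with n_e·A the pore (flow) area.
Plume center vt = 0.357 × 1530 = 546.21 m, so the well at 540 m is 6.21 m upgradient of the peak.
√(4πDt) = 40.40 m, giving peak height M/(n_e·A·√(4πDt)) = 13.5/(0.38 × 22.3 × 40.40) = 0.03943 kg/m³.
(x−vt)²/(4Dt) = (-6.21)²/(4 × 0.0849 × 1530) = 0.07422; exp(−0.07422) = 0.9285.
C = 0.03943 × 0.9285 = 0.0366 kg/m³.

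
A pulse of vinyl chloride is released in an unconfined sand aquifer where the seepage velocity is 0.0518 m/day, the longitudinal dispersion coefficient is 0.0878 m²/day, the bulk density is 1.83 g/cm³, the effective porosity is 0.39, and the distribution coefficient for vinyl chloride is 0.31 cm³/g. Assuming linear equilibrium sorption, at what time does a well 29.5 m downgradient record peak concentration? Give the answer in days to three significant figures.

Retardation factor R = 1 + ρ_b·K_d/n = 1 + 1.83 × 0.31/0.39 = 2.455.
Sorption retards both mechanisms: v_R = v/R = 0.02110 m/day, D_R = D/R = 0.03576 m²/day.
Peak time from v_R²t² + 2D_R t − x² = 0: t = (√(D_R² + v_R²x²) − D_R)/v_R².
√(D_R² + v_R²x²) = √(0.03576² + 0.02110² × 29.5²) = 0.6235; v_R² = 0.0004452.
t = (0.6235 − 0.03576)/0.0004452 = 1320 days.

1320 days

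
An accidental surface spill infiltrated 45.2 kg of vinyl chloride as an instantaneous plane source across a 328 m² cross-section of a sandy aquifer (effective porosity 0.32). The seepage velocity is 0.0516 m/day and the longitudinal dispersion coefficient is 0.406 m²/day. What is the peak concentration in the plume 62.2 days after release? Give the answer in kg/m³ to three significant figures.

The peak of an instantaneous 1D plume sits at x = vt; there the Gaussian factor is 1 and C_max = M/(n_e·A·√(4πDt)), where n_e·A is the pore area the mass is dissolved in.
√(4πDt) = √(4π × 0.406 × 62.2) = 17.81 m, so C_max = 45.2/(0.32 × 328 × 17.81) = 0.0242 kg/m³.

0.0242 kg/m³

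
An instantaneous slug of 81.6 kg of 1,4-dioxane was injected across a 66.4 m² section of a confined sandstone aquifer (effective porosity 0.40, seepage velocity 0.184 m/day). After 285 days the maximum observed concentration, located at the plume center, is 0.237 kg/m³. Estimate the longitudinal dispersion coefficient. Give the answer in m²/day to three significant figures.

At the plume center C_max = M/(n_e·A·√(4πDt)), so D = M²/(4πt·(n_e·A·C_max)²).
n_e·A·C_max = 0.40 × 66.4 × 0.237 = 6.295 kg/m.
D = 81.6²/(4π × 285 × 6.295²) = 0.0469 m²/day.

0.0469 m²/day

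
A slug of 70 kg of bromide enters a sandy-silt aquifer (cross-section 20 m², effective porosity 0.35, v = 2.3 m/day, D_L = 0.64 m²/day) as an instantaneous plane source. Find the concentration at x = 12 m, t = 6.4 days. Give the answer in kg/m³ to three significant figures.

For an instantaneous plane source, C(x,t) = M/(n_e·A·√(4πDt)) · exp(−(x−vt)²/(4Dt)), with n_e·A the pore (flow) area.
Plume center vt = 2.3 × 6.4 = 14.72 m, so the well at 12 m is 2.72 m upgradient of the peak.
√(4πDt) = 7.174 m, giving peak height M/(n_e·A·√(4πDt)) = 70/(0.35 × 20 × 7.174) = 1.394 kg/m³.
(x−vt)²/(4Dt) = (-2.72)²/(4 × 0.64 × 6.4) = 0.4516; exp(−0.4516) = 0.6366.
C = 1.394 × 0.6366 = 0.887 kg/m³.

0.887 kg/m³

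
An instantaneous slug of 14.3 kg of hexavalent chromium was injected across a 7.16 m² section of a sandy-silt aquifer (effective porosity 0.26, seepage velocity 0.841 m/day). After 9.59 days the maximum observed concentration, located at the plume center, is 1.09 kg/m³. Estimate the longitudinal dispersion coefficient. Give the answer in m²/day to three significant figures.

At the plume center C_max = M/(n_e·A·√(4πDt)), so D = M²/(4πt·(n_e·A·C_max)²).
n_e·A·C_max = 0.26 × 7.16 × 1.09 = 2.029 kg/m.
D = 14.3²/(4π × 9.59 × 2.029²) = 0.412 m²/day.

0.412 m²/day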